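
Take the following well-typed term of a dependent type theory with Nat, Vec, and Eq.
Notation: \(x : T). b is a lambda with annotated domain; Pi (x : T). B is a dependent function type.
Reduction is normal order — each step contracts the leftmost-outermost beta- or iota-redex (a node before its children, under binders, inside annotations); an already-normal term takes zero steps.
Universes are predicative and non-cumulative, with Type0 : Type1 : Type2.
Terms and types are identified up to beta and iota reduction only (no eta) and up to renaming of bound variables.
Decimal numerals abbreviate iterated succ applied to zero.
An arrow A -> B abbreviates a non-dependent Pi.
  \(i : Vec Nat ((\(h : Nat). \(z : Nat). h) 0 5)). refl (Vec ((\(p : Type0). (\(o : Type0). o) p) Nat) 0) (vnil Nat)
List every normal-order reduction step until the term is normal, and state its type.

normal-order reduction sequence:
  \(i : Vec Nat ((\(h : Nat). \(z : Nat). h) 0 5)). refl (Vec ((\(p : Type0). (\(o : Type0). o) p) Nat) 0) (vnil Nat)
  ~> \(i : Vec Nat ((\(h : Nat). 0) 5)). refl (Vec ((\(z : Type0). (\(p : Type0). p) z) Nat) 0) (vnil Nat)
  ~> \(i : Vec Nat 0). refl (Vec ((\(h : Type0). (\(z : Type0). z) h) Nat) 0) (vnil Nat)
  ~> \(i : Vec Nat 0). refl (Vec ((\(h : Type0). h) Nat) 0) (vnil Nat)
  ~> \(i : Vec Nat 0). refl (Vec Nat 0) (vnil Nat)
type:
  Vec Nat 0 -> Eq (Vec Nat 0) (vnil Nat) (vnil Nat)


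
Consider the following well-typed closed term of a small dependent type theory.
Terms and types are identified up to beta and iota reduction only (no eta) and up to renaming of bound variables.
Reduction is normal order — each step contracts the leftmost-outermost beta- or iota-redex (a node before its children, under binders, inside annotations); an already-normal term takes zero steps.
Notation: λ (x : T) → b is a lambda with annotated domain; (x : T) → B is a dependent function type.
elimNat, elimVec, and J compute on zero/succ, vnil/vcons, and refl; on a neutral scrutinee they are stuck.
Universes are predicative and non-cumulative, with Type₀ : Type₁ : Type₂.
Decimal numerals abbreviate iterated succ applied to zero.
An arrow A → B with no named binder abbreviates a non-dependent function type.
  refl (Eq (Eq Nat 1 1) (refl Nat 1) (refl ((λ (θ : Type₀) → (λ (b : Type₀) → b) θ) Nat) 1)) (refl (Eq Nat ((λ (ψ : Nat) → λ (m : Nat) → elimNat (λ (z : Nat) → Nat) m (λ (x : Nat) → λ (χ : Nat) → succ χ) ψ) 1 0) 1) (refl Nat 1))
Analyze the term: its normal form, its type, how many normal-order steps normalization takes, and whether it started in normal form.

reduced normal form:
  refl (Eq (Eq Nat 1 1) (refl Nat 1) (refl Nat 1)) (refl (Eq Nat 1 1) (refl Nat 1))
type:
  Eq (Eq (Eq Nat 1 1) (refl Nat 1) (refl Nat 1)) (refl (Eq Nat 1 1) (refl Nat 1)) (refl (Eq Nat 1 1) (refl Nat 1))
normal-order step count: 8
term was already normal: no
first contracted redex: a beta-redex


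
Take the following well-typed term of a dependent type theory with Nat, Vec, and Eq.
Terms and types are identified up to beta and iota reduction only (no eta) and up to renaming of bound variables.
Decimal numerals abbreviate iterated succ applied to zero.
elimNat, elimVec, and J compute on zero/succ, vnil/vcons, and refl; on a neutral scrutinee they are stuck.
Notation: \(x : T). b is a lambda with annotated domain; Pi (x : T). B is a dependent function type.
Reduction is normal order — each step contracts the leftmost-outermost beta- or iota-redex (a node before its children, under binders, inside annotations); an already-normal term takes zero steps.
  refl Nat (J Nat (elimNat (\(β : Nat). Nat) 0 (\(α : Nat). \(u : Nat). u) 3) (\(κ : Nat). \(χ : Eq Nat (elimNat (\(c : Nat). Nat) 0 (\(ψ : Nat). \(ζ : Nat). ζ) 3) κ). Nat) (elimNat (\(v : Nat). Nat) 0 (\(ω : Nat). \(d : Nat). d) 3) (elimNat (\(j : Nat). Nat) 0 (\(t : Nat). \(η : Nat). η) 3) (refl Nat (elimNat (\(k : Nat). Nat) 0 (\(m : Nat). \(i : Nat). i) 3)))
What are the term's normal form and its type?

reduced normal form:
  refl Nat 0
the term's type:
  Eq Nat 0 0
observation: normalization takes exactly 11 steps under the normal-order strategy.


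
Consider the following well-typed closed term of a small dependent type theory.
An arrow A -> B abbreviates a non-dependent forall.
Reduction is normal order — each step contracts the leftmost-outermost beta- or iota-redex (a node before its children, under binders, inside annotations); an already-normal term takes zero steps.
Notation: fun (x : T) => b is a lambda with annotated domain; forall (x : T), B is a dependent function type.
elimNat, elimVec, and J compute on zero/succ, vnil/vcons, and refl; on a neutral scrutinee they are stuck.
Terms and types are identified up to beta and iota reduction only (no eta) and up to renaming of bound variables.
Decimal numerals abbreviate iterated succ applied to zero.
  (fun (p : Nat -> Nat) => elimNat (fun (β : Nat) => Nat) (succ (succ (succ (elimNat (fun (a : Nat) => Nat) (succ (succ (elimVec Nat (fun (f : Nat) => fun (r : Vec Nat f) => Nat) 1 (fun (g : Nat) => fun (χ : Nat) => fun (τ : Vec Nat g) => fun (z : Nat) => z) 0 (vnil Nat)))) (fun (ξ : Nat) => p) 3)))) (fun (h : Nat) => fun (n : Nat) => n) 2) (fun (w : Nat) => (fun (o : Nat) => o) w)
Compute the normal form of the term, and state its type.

reduced normal form:
  6
inferred type:
  Nat
observation: reduction starts at a beta-redex, and 22 normal-order steps reach the normal form.


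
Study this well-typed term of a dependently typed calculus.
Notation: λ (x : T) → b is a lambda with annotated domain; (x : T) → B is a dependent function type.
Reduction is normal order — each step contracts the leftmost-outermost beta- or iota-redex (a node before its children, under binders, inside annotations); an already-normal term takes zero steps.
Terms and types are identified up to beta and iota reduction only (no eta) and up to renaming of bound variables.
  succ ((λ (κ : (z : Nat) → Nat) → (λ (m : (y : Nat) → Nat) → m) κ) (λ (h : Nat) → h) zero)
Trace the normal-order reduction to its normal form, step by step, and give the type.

normal-order reduction sequence:
  succ ((λ (κ : (z : Nat) → Nat) → (λ (m : (y : Nat) → Nat) → m) κ) (λ (h : Nat) → h) zero)
  ~> succ ((λ (κ : (z : Nat) → Nat) → κ) (λ (m : Nat) → m) zero)
  ~> succ ((λ (κ : Nat) → κ) zero)
  ~> succ zero
the term's type:
  Nat


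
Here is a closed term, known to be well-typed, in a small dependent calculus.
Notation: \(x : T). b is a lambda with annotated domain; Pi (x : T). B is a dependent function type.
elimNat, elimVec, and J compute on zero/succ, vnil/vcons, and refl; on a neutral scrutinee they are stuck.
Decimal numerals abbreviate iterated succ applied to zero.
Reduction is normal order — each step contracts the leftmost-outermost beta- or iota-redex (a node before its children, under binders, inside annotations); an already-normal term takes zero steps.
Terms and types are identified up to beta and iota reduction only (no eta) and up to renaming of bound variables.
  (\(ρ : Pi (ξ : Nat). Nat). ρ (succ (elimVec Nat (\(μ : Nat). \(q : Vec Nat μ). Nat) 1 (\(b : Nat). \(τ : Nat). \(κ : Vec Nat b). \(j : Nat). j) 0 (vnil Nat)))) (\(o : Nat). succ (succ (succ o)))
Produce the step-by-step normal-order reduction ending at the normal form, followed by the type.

normal-order reduction:
  (\(ρ : Pi (ξ : Nat). Nat). ρ (succ (elimVec Nat (\(μ : Nat). \(q : Vec Nat μ). Nat) 1 (\(b : Nat). \(τ : Nat). \(κ : Vec Nat b). \(j : Nat). j) 0 (vnil Nat)))) (\(o : Nat). succ (succ (succ o)))
  ~> (\(ρ : Nat). succ (succ (succ ρ))) (succ (elimVec Nat (\(ξ : Nat). \(μ : Vec Nat ξ). Nat) 1 (\(q : Nat). \(b : Nat). \(τ : Vec Nat q). \(κ : Nat). κ) 0 (vnil Nat)))
  ~> succ (succ (succ (succ (elimVec Nat (\(ρ : Nat). \(ξ : Vec Nat ρ). Nat) 1 (\(μ : Nat). \(q : Nat). \(b : Vec Nat μ). \(τ : Nat). τ) 0 (vnil Nat)))))
  ~> 5
type:
  Nat


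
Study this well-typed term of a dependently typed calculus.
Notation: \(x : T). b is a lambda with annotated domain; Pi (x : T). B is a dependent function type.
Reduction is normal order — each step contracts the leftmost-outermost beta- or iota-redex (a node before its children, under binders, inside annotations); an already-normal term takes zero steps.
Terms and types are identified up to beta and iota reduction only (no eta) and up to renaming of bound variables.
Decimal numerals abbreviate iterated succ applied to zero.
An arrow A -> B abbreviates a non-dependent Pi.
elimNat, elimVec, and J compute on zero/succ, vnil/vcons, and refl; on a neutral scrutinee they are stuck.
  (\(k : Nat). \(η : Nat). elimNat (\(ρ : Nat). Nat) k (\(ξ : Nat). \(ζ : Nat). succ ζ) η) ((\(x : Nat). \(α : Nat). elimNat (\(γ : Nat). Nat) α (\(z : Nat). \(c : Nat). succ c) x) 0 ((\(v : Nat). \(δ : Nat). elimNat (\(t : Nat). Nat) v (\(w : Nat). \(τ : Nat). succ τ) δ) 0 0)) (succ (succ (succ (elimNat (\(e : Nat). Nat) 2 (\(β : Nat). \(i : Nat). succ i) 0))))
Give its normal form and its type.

normal form:
  5
type:
  Nat


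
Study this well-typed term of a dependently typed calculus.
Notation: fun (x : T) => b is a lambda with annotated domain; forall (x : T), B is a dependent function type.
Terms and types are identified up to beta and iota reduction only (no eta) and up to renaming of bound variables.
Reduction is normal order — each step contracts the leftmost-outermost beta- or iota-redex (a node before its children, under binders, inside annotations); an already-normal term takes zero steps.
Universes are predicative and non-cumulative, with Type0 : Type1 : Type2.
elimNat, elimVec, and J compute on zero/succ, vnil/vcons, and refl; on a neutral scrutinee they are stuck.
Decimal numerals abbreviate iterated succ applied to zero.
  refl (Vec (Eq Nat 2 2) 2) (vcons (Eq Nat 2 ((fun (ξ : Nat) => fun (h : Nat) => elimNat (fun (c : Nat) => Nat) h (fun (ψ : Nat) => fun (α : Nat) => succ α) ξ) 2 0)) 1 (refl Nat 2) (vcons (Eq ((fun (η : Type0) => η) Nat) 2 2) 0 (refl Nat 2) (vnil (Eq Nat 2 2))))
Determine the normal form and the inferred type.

normal form:
  refl (Vec (Eq Nat 2 2) 2) (vcons (Eq Nat 2 2) 1 (refl Nat 2) (vcons (Eq Nat 2 2) 0 (refl Nat 2) (vnil (Eq Nat 2 2))))
type:
  Eq (Vec (Eq Nat 2 2) 2) (vcons (Eq Nat 2 2) 1 (refl Nat 2) (vcons (Eq Nat 2 2) 0 (refl Nat 2) (vnil (Eq Nat 2 2)))) (vcons (Eq Nat 2 2) 1 (refl Nat 2) (vcons (Eq Nat 2 2) 0 (refl Nat 2) (vnil (Eq Nat 2 2))))
observation: reduction starts at a beta-redex, and 10 normal-order steps reach the normal form.


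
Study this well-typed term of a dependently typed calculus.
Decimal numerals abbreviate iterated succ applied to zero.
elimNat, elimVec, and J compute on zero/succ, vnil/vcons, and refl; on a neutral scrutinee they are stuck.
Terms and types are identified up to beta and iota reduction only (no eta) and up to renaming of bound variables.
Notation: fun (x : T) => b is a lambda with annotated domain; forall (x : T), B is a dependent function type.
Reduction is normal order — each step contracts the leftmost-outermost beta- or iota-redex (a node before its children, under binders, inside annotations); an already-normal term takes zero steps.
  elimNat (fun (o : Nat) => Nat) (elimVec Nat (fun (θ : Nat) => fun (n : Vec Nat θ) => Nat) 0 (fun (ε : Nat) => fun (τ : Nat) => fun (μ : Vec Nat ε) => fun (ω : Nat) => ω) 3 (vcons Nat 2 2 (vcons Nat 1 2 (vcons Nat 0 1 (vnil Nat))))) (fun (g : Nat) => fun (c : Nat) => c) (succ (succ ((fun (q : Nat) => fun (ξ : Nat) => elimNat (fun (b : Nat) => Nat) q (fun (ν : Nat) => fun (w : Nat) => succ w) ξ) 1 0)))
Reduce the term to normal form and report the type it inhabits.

normal form:
  0
type:
  Nat


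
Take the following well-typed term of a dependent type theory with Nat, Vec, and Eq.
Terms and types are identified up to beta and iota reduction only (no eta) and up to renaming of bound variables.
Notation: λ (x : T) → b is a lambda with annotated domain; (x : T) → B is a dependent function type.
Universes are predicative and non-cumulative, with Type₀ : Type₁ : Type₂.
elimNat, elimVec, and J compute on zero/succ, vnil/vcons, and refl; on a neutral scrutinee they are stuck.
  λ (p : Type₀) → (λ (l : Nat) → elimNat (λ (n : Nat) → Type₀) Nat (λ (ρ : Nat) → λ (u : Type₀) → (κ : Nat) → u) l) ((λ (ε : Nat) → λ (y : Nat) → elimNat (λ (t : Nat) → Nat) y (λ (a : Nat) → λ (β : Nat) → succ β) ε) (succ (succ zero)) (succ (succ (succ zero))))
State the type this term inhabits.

type:
  (p : Type₀) → Type₀


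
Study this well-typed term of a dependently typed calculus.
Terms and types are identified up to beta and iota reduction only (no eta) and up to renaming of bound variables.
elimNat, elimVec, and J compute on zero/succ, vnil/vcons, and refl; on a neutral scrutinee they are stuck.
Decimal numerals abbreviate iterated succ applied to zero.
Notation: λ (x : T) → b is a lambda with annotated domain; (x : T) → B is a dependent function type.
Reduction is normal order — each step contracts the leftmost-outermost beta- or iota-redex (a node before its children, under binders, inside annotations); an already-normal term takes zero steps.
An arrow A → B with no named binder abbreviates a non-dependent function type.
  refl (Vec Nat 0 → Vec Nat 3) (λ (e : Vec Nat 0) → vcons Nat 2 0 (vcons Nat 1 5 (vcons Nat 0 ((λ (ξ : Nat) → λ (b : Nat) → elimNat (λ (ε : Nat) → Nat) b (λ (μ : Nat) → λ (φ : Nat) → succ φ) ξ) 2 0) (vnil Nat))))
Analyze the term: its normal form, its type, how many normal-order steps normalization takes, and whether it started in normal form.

reduced normal form:
  refl (Vec Nat 0 → Vec Nat 3) (λ (e : Vec Nat 0) → vcons Nat 2 0 (vcons Nat 1 5 (vcons Nat 0 2 (vnil Nat))))
type:
  Eq (Vec Nat 0 → Vec Nat 3) (λ (e : Vec Nat 0) → vcons Nat 2 0 (vcons Nat 1 5 (vcons Nat 0 2 (vnil Nat)))) (λ (ξ : Vec Nat 0) → vcons Nat 2 0 (vcons Nat 1 5 (vcons Nat 0 2 (vnil Nat))))
normal-order step count: 9
already normal: no
first redex: a beta-redex


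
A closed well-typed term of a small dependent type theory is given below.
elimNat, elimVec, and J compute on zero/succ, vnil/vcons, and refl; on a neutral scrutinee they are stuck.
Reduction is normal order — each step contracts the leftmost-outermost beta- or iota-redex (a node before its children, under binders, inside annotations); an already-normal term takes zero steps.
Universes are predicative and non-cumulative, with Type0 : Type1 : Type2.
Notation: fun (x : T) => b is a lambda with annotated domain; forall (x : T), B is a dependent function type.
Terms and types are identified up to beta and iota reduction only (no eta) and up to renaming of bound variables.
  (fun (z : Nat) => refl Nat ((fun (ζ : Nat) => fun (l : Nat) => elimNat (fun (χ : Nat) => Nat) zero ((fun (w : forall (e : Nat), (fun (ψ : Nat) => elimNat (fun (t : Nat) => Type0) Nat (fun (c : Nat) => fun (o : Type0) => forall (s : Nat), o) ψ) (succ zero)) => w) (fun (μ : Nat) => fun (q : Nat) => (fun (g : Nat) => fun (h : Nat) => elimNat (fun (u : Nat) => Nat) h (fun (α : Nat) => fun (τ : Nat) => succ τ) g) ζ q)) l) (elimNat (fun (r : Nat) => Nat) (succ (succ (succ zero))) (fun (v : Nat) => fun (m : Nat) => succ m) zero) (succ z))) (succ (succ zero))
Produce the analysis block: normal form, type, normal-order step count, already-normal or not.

reduced normal form:
  refl Nat (succ (succ (succ (succ (succ (succ (succ (succ (succ zero)))))))))
type:
  Eq Nat (succ (succ (succ (succ (succ (succ (succ (succ (succ zero))))))))) (succ (succ (succ (succ (succ (succ (succ (succ (succ zero)))))))))
reduction steps (normal order): 55
term was already normal: no
first contracted redex: a beta-redex


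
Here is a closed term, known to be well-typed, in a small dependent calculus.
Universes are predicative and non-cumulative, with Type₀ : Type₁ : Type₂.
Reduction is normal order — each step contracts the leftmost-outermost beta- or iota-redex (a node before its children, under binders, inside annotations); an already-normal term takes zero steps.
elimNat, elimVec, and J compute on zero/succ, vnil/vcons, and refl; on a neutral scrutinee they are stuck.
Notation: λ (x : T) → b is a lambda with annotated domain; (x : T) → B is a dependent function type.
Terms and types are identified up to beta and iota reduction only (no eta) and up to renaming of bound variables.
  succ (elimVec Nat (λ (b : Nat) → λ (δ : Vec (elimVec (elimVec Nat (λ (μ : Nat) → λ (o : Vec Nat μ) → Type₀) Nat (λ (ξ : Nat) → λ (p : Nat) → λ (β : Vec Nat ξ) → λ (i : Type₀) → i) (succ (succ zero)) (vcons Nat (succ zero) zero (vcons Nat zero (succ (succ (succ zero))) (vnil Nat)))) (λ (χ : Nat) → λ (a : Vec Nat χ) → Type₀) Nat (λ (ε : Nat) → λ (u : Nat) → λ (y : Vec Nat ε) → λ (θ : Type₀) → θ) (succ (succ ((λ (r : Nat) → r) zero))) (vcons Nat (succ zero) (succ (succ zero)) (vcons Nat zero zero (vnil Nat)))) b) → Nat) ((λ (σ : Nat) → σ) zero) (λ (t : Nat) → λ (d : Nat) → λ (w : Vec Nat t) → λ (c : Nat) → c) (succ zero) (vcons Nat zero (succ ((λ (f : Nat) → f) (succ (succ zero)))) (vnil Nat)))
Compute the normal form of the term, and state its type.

resulting normal form:
  succ zero
type:
  Nat


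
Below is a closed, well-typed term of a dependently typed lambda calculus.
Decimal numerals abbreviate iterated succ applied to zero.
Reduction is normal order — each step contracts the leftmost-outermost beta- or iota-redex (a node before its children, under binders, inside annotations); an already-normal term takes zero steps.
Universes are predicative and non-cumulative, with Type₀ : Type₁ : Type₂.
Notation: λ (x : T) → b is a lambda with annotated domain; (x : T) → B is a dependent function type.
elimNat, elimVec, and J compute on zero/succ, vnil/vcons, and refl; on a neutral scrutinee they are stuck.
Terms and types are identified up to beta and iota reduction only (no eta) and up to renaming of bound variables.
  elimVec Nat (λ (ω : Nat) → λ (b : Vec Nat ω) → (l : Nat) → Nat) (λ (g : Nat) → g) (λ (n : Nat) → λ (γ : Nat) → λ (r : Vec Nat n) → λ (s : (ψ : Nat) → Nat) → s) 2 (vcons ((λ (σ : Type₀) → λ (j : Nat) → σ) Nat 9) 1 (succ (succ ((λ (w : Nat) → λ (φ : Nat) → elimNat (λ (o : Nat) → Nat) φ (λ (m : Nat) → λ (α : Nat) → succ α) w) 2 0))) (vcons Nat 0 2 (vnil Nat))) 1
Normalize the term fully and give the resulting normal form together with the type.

resulting normal form:
  1
inferred type:
  Nat
observation: normalization takes exactly 12 steps under the normal-order strategy.


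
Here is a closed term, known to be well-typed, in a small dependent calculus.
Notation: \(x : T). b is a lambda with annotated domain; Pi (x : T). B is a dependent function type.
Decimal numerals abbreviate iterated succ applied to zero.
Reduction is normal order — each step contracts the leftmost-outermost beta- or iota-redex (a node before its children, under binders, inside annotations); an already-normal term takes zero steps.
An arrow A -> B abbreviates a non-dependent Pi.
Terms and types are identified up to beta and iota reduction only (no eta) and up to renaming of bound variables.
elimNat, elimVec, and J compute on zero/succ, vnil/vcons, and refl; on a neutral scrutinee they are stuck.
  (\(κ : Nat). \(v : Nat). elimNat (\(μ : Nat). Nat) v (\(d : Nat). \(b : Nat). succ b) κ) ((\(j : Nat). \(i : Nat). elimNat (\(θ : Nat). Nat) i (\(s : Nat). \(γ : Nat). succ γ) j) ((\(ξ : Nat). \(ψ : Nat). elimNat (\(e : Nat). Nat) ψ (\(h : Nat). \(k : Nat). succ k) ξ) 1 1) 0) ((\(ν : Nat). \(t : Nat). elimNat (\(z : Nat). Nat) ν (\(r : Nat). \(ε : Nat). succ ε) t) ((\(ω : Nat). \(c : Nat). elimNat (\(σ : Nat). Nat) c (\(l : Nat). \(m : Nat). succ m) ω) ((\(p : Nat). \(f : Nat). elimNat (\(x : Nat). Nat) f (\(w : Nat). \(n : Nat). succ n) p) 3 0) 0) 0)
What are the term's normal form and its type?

reduced normal form:
  5
inferred type:
  Nat


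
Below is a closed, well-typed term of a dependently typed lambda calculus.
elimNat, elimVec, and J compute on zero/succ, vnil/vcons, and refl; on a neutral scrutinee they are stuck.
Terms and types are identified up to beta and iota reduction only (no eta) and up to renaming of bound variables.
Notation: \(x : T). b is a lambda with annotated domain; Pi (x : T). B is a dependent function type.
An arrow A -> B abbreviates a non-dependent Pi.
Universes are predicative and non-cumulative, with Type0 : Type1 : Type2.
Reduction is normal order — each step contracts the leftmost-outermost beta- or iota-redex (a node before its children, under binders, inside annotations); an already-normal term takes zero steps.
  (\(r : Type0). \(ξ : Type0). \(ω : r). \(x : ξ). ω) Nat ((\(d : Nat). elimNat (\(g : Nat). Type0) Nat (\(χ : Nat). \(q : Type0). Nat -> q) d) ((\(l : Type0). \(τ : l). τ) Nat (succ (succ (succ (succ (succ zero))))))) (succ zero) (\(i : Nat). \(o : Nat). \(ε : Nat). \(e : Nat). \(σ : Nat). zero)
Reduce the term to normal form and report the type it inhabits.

resulting normal form:
  succ zero
inferred type:
  Nat
observation: the first redex contracted is a beta-redex; the normal form is reached in 4 normal-order steps.


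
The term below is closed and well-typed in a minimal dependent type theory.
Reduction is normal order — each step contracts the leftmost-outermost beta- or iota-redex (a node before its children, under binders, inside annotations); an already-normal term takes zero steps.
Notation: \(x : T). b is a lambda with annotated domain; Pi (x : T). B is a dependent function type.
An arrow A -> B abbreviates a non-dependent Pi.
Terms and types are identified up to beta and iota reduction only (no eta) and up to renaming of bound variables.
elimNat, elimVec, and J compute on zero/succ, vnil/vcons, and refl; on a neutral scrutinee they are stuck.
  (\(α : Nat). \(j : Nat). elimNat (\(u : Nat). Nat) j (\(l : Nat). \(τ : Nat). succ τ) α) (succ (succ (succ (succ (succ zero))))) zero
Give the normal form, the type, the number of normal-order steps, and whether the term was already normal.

reduced normal form:
  succ (succ (succ (succ (succ zero))))
inferred type:
  Nat
reduction steps (normal order): 18
term was already normal: no
first redex: a beta-redex


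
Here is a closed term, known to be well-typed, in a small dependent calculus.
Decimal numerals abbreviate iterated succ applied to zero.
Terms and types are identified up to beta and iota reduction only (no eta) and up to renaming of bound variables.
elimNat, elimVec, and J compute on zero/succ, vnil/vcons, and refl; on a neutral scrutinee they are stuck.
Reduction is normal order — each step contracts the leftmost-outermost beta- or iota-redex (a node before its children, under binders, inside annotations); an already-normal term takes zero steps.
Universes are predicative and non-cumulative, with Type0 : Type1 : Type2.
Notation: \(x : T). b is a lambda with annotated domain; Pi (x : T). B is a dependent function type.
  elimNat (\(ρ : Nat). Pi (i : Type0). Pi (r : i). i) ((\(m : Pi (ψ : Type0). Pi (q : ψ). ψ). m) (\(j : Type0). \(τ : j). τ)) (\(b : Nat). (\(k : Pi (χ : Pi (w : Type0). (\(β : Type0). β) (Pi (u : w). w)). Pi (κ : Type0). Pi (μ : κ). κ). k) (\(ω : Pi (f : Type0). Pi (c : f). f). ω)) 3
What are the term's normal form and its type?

resulting normal form:
  \(ρ : Type0). \(i : ρ). i
the term's type:
  Pi (ρ : Type0). Pi (i : ρ). ρ
observation: 14 normal-order steps normalize the term, beginning with an elimNat iota-redex.


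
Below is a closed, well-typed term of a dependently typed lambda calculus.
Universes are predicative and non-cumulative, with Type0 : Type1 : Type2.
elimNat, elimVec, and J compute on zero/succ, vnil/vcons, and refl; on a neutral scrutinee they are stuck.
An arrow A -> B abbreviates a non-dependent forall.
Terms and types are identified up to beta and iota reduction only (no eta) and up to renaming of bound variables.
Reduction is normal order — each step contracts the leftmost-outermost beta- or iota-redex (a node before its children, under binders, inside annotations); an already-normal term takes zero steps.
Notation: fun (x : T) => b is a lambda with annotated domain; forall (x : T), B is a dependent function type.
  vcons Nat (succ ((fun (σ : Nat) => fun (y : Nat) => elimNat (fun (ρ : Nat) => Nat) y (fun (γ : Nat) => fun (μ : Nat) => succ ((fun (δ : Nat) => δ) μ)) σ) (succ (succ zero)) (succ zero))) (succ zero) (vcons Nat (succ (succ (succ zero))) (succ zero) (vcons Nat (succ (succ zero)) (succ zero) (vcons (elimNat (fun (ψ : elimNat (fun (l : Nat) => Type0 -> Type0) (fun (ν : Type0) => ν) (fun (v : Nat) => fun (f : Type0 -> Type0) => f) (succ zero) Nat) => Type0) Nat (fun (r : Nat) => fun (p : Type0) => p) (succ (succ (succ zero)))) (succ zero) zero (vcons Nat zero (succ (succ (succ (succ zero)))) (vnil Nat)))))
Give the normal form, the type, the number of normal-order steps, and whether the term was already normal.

reduced normal form:
  vcons Nat (succ (succ (succ (succ zero)))) (succ zero) (vcons Nat (succ (succ (succ zero))) (succ zero) (vcons Nat (succ (succ zero)) (succ zero) (vcons Nat (succ zero) zero (vcons Nat zero (succ (succ (succ (succ zero)))) (vnil Nat)))))
the term's type:
  Vec Nat (succ (succ (succ (succ (succ zero)))))
steps to reach normal form (normal order): 21
already normal: no
first contracted redex: a beta-redex


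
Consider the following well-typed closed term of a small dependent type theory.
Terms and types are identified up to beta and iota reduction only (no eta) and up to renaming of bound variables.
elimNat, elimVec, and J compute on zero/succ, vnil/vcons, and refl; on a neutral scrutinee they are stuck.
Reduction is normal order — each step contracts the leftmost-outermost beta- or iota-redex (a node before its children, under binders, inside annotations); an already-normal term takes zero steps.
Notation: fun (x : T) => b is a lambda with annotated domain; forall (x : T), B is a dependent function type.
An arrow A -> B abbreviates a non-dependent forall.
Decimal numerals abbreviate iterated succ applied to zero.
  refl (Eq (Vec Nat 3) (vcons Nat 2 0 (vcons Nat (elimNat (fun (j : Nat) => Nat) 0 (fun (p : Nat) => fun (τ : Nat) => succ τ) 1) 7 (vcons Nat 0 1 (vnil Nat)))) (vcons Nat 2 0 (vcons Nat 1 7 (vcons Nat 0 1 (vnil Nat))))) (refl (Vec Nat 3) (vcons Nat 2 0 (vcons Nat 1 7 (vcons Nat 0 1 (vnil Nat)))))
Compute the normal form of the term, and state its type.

resulting normal form:
  refl (Eq (Vec Nat 3) (vcons Nat 2 0 (vcons Nat 1 7 (vcons Nat 0 1 (vnil Nat)))) (vcons Nat 2 0 (vcons Nat 1 7 (vcons Nat 0 1 (vnil Nat))))) (refl (Vec Nat 3) (vcons Nat 2 0 (vcons Nat 1 7 (vcons Nat 0 1 (vnil Nat)))))
the term's type:
  Eq (Eq (Vec Nat 3) (vcons Nat 2 0 (vcons Nat 1 7 (vcons Nat 0 1 (vnil Nat)))) (vcons Nat 2 0 (vcons Nat 1 7 (vcons Nat 0 1 (vnil Nat))))) (refl (Vec Nat 3) (vcons Nat 2 0 (vcons Nat 1 7 (vcons Nat 0 1 (vnil Nat))))) (refl (Vec Nat 3) (vcons Nat 2 0 (vcons Nat 1 7 (vcons Nat 0 1 (vnil Nat)))))


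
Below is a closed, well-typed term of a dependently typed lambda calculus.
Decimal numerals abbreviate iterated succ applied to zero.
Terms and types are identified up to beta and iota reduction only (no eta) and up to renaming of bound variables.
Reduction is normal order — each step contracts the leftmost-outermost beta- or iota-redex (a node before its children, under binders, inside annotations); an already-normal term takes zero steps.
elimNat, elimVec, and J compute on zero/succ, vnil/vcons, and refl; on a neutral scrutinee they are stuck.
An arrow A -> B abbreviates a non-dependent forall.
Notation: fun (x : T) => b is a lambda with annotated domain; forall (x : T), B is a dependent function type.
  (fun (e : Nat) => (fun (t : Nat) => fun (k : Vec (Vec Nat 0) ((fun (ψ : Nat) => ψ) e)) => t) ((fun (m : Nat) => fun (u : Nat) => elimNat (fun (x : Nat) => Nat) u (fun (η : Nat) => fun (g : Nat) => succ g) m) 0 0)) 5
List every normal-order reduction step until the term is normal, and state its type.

reduction (normal order):
  (fun (e : Nat) => (fun (t : Nat) => fun (k : Vec (Vec Nat 0) ((fun (ψ : Nat) => ψ) e)) => t) ((fun (m : Nat) => fun (u : Nat) => elimNat (fun (x : Nat) => Nat) u (fun (η : Nat) => fun (g : Nat) => succ g) m) 0 0)) 5
  ~> (fun (e : Nat) => fun (t : Vec (Vec Nat 0) ((fun (k : Nat) => k) 5)) => e) ((fun (ψ : Nat) => fun (m : Nat) => elimNat (fun (u : Nat) => Nat) m (fun (x : Nat) => fun (η : Nat) => succ η) ψ) 0 0)
  ~> fun (e : Vec (Vec Nat 0) ((fun (t : Nat) => t) 5)) => (fun (k : Nat) => fun (ψ : Nat) => elimNat (fun (m : Nat) => Nat) ψ (fun (u : Nat) => fun (x : Nat) => succ x) k) 0 0
  ~> fun (e : Vec (Vec Nat 0) 5) => (fun (t : Nat) => fun (k : Nat) => elimNat (fun (ψ : Nat) => Nat) k (fun (m : Nat) => fun (u : Nat) => succ u) t) 0 0
  ~> fun (e : Vec (Vec Nat 0) 5) => (fun (t : Nat) => elimNat (fun (k : Nat) => Nat) t (fun (ψ : Nat) => fun (m : Nat) => succ m) 0) 0
  ~> fun (e : Vec (Vec Nat 0) 5) => elimNat (fun (t : Nat) => Nat) 0 (fun (k : Nat) => fun (ψ : Nat) => succ ψ) 0
  ~> fun (e : Vec (Vec Nat 0) 5) => 0
the term's type:
  Vec (Vec Nat 0) 5 -> Nat


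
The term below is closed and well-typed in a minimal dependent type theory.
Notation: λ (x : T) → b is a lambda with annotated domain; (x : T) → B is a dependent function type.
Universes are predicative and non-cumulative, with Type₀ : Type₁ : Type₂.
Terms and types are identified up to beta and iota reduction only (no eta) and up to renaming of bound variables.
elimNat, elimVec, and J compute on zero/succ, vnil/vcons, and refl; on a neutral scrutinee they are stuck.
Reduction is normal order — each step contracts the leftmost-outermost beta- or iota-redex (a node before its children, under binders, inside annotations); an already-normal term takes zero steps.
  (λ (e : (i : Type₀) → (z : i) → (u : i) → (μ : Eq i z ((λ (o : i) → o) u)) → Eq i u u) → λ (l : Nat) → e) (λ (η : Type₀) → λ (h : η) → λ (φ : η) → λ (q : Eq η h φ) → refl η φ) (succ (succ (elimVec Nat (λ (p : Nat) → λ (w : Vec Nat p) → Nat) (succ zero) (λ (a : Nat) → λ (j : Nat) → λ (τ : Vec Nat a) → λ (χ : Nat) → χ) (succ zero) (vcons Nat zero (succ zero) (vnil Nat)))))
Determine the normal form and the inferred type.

normal form:
  λ (e : Type₀) → λ (i : e) → λ (z : e) → λ (u : Eq e i z) → refl e z
type:
  (e : Type₀) → (i : e) → (z : e) → (u : Eq e i z) → Eq e z z
observation: reduction starts at a beta-redex, and 2 normal-order steps reach the normal form.


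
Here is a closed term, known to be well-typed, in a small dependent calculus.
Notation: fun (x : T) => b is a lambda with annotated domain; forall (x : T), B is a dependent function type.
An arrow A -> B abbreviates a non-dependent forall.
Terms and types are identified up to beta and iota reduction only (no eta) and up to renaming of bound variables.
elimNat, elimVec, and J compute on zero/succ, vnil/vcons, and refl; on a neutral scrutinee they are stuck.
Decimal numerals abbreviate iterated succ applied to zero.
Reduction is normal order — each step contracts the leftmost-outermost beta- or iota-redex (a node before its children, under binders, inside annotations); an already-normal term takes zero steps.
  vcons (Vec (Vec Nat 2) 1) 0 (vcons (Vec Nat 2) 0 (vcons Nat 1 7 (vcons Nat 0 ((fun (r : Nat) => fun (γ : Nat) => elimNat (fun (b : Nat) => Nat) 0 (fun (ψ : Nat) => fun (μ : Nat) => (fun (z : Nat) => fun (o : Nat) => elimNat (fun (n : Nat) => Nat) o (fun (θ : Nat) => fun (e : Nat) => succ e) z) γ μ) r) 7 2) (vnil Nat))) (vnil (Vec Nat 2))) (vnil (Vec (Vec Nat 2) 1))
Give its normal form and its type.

normal form:
  vcons (Vec (Vec Nat 2) 1) 0 (vcons (Vec Nat 2) 0 (vcons Nat 1 7 (vcons Nat 0 14 (vnil Nat))) (vnil (Vec Nat 2))) (vnil (Vec (Vec Nat 2) 1))
type:
  Vec (Vec (Vec Nat 2) 1) 1
observation: 87 normal-order steps normalize the term, beginning with a beta-redex.


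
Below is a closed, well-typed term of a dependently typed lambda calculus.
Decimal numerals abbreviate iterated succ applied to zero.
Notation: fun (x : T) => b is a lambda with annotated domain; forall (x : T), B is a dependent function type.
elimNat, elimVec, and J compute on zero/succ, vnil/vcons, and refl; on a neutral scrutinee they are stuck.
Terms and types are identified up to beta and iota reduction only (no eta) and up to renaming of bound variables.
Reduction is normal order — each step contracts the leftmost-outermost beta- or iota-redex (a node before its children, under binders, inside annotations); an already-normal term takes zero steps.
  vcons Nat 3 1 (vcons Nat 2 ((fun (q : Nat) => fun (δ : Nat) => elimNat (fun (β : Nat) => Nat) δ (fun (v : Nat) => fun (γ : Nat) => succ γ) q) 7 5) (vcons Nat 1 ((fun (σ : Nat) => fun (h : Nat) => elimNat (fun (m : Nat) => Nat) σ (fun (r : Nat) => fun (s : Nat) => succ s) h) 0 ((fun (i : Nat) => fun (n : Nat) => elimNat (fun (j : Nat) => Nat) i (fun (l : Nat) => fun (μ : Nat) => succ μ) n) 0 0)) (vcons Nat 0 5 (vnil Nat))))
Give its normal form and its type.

resulting normal form:
  vcons Nat 3 1 (vcons Nat 2 12 (vcons Nat 1 0 (vcons Nat 0 5 (vnil Nat))))
the term's type:
  Vec Nat 4


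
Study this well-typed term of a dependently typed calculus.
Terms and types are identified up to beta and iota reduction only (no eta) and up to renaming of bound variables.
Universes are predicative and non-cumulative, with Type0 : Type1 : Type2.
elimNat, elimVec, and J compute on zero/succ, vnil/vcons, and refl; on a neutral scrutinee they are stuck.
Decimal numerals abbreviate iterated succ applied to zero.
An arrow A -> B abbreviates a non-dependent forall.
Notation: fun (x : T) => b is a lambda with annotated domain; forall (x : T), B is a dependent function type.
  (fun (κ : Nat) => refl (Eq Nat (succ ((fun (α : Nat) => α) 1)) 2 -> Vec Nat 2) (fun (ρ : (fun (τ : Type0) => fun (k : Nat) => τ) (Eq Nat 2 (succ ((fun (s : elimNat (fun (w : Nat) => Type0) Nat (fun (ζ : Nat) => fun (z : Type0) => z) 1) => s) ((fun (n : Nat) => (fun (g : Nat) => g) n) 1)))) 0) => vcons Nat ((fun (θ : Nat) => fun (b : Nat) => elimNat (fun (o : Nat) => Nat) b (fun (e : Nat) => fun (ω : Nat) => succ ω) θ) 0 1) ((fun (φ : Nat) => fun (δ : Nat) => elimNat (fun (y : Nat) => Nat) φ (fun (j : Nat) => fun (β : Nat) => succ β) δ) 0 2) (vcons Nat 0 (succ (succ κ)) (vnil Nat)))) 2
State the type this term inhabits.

type:
  Eq (Eq Nat 2 2 -> Vec Nat 2) (fun (κ : Eq Nat 2 2) => vcons Nat 1 2 (vcons Nat 0 4 (vnil Nat))) (fun (α : Eq Nat 2 2) => vcons Nat 1 2 (vcons Nat 0 4 (vnil Nat)))


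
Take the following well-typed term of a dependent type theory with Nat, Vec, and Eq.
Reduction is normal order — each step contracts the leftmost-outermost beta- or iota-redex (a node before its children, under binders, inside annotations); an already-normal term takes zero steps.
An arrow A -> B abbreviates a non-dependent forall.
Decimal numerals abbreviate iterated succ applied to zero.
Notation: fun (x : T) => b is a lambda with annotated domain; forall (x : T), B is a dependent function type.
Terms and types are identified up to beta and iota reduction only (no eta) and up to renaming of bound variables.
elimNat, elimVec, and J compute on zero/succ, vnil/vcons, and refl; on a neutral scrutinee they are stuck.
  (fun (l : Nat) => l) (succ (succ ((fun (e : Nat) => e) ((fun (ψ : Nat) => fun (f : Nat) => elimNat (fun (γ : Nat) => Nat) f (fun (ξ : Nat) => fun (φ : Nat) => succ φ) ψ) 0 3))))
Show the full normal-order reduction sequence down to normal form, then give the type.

normal-order reduction sequence:
  (fun (l : Nat) => l) (succ (succ ((fun (e : Nat) => e) ((fun (ψ : Nat) => fun (f : Nat) => elimNat (fun (γ : Nat) => Nat) f (fun (ξ : Nat) => fun (φ : Nat) => succ φ) ψ) 0 3))))
  ~> succ (succ ((fun (l : Nat) => l) ((fun (e : Nat) => fun (ψ : Nat) => elimNat (fun (f : Nat) => Nat) ψ (fun (γ : Nat) => fun (ξ : Nat) => succ ξ) e) 0 3)))
  ~> succ (succ ((fun (l : Nat) => fun (e : Nat) => elimNat (fun (ψ : Nat) => Nat) e (fun (f : Nat) => fun (γ : Nat) => succ γ) l) 0 3))
  ~> succ (succ ((fun (l : Nat) => elimNat (fun (e : Nat) => Nat) l (fun (ψ : Nat) => fun (f : Nat) => succ f) 0) 3))
  ~> succ (succ (elimNat (fun (l : Nat) => Nat) 3 (fun (e : Nat) => fun (ψ : Nat) => succ ψ) 0))
  ~> 5
type:
  Nat


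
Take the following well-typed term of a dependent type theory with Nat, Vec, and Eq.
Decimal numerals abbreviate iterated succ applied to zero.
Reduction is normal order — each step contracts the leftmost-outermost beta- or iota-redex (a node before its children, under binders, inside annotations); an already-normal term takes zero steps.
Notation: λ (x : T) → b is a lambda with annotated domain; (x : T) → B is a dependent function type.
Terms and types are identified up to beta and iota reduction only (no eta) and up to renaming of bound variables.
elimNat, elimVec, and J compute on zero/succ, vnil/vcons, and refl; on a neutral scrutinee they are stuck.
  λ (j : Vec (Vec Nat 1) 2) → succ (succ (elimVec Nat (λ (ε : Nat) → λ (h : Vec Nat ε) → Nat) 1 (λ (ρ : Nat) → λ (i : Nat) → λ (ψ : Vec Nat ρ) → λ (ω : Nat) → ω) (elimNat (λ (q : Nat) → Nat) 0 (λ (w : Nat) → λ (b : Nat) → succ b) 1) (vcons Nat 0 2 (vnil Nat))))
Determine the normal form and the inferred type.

normal form:
  λ (j : Vec (Vec Nat 1) 2) → 3
type:
  (j : Vec (Vec Nat 1) 2) → Nat


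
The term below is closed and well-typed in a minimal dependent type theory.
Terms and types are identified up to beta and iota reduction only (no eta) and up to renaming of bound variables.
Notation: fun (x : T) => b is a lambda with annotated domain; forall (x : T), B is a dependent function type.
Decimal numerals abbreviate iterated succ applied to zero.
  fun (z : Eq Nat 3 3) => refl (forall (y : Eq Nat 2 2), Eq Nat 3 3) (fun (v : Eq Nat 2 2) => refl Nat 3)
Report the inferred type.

type:
  forall (z : Eq Nat 3 3), Eq (forall (y : Eq Nat 2 2), Eq Nat 3 3) (fun (v : Eq Nat 2 2) => refl Nat 3) (fun (k : Eq Nat 2 2) => refl Nat 3)


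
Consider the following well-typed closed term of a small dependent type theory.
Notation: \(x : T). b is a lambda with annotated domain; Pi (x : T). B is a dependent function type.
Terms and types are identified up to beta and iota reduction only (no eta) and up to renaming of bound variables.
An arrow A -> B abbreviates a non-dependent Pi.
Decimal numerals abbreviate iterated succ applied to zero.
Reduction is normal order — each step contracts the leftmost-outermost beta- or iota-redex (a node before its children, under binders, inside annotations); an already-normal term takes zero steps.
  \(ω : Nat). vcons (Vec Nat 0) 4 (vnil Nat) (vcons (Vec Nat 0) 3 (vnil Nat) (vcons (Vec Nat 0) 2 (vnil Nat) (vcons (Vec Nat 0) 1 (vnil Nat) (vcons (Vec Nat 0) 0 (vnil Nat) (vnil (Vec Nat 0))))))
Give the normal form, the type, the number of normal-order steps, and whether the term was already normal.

reduced normal form:
  \(ω : Nat). vcons (Vec Nat 0) 4 (vnil Nat) (vcons (Vec Nat 0) 3 (vnil Nat) (vcons (Vec Nat 0) 2 (vnil Nat) (vcons (Vec Nat 0) 1 (vnil Nat) (vcons (Vec Nat 0) 0 (vnil Nat) (vnil (Vec Nat 0))))))
type:
  Nat -> Vec (Vec Nat 0) 5
reduction steps (normal order): 0
already normal: yes


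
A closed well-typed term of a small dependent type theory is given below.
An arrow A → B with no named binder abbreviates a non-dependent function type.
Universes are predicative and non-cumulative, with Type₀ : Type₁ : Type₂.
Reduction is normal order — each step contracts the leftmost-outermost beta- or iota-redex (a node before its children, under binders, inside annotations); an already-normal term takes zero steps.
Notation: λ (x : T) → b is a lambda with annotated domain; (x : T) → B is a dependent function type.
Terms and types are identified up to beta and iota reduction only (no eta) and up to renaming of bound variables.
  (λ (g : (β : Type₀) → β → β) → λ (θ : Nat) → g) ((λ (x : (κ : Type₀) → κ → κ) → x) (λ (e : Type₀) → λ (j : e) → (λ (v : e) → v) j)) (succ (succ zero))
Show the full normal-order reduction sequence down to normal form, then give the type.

normal-order reduction:
  (λ (g : (β : Type₀) → β → β) → λ (θ : Nat) → g) ((λ (x : (κ : Type₀) → κ → κ) → x) (λ (e : Type₀) → λ (j : e) → (λ (v : e) → v) j)) (succ (succ zero))
  ~> (λ (g : Nat) → (λ (β : (θ : Type₀) → θ → θ) → β) (λ (x : Type₀) → λ (κ : x) → (λ (e : x) → e) κ)) (succ (succ zero))
  ~> (λ (g : (β : Type₀) → β → β) → g) (λ (θ : Type₀) → λ (x : θ) → (λ (κ : θ) → κ) x)
  ~> λ (g : Type₀) → λ (β : g) → (λ (θ : g) → θ) β
  ~> λ (g : Type₀) → λ (β : g) → β
inferred type:
  (g : Type₀) → g → g
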